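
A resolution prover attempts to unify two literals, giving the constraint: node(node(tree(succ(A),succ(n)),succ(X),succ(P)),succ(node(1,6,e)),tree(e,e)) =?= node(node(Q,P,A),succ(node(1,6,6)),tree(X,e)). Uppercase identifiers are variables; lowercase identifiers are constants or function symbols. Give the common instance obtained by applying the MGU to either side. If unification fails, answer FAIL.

FAIL

Decompose node/3: node(tree(succ(A),succ(n)),succ(X),succ(P)) =?= node(Q,P,A),  succ(node(1,6,e)) =?= succ(node(1,6,6)),  tree(e,e) =?= tree(X,e).
Decompose node/3: tree(succ(A),succ(n)) =?= Q,  succ(X) =?= P,  succ(P) =?= A.
Bind Q := tree(succ(A),succ(n)); no other remaining equation mentions Q.
Bind P := succ(X); substituting into the one remaining equation that mentions P gives: succ(succ(X)) =?= A.
Bind A := succ(succ(X)); no other remaining equation mentions A. Substituting into the earlier binding gives Q := tree(succ(succ(succ(X))),succ(n)).
Decompose succ/1: node(1,6,e) =?= node(1,6,6).
Decompose node/3: 1 =?= 1,  6 =?= 6,  e =?= 6.
Delete trivial equation 1 =?= 1.
Delete trivial equation 6 =?= 6.
Clash: constants e and 6 differ; no unifier exists.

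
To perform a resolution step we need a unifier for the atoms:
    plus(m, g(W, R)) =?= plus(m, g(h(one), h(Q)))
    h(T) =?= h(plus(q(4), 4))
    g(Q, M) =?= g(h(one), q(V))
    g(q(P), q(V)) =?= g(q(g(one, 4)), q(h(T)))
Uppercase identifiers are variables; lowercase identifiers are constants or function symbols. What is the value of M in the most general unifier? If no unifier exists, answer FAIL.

Decompose plus/2: m =?= m,  g(W, R) =?= g(h(one), h(Q)).
Delete trivial equation m =?= m.
Decompose g/2: W =?= h(one),  R =?= h(Q).
Bind W := h(one); no other remaining equation mentions W.
Bind R := h(Q); no other remaining equation mentions R.
Decompose h/1: T =?= plus(q(4), 4).
Bind T := plus(q(4), 4); substituting into the one remaining equation that mentions T gives: g(q(P), q(V)) =?= g(q(g(one, 4)), q(h(plus(q(4), 4)))).
Decompose g/2: Q =?= h(one),  M =?= q(V).
Bind Q := h(one); no other remaining equation mentions Q. Substituting into the earlier binding gives R := h(h(one)).
Bind M := q(V); no other remaining equation mentions M.
Decompose g/2: q(P) =?= q(g(one, 4)),  q(V) =?= q(h(plus(q(4), 4))).
Decompose q/1: P =?= g(one, 4).
Bind P := g(one, 4); no other remaining equation mentions P.
Decompose q/1: V =?= h(plus(q(4), 4)).
Bind V := h(plus(q(4), 4)). Substituting into the earlier binding gives M := q(h(plus(q(4), 4))).
MGU = { W := h(one), R := h(h(one)), T := plus(q(4), 4), Q := h(one), M := q(h(plus(q(4), 4))), P := g(one, 4), V := h(plus(q(4), 4)) }, so M := q(h(plus(q(4), 4))).

q(h(plus(q(4), 4)))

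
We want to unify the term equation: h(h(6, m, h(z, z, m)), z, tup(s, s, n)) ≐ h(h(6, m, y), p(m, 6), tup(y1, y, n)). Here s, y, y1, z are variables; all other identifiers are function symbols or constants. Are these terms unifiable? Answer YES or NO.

Decompose h/3: h(6, m, h(z, z, m)) ≐ h(6, m, y),  z ≐ p(m, 6),  tup(s, s, n) ≐ tup(y1, y, n).
Decompose h/3: 6 ≐ 6,  m ≐ m,  h(z, z, m) ≐ y.
Delete trivial equation 6 ≐ 6.
Delete trivial equation m ≐ m.
Bind y := h(z, z, m); substituting into the one remaining equation that mentions y gives: tup(s, s, n) ≐ tup(y1, h(z, z, m), n).
Bind z := p(m, 6); substituting into the remaining equation gives: tup(s, s, n) ≐ tup(y1, h(p(m, 6), p(m, 6), m), n). Substituting into the earlier binding gives y := h(p(m, 6), p(m, 6), m).
Decompose tup/3: s ≐ y1,  s ≐ h(p(m, 6), p(m, 6), m),  n ≐ n.
Bind s := y1; substituting into the one remaining equation that mentions s gives: y1 ≐ h(p(m, 6), p(m, 6), m).
Bind y1 := h(p(m, 6), p(m, 6), m); no other remaining equation mentions y1. Substituting into the earlier binding gives s := h(p(m, 6), p(m, 6), m).
Delete trivial equation n ≐ n.
No equations remain and no clash or occurs-check failure arose, so a unifier exists.

YES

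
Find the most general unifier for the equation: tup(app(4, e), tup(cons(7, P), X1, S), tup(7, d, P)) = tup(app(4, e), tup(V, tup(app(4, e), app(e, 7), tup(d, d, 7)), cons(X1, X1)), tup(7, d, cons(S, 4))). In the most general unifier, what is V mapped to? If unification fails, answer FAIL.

cons(7, cons(cons(tup(app(4, e), app(e, 7), tup(d, d, 7)), tup(app(4, e), app(e, 7), tup(d, d, 7))), 4))

Decompose tup/3: app(4, e) = app(4, e),  tup(cons(7, P), X1, S) = tup(V, tup(app(4, e), app(e, 7), tup(d, d, 7)), cons(X1, X1)),  tup(7, d, P) = tup(7, d, cons(S, 4)).
Delete trivial equation app(4, e) = app(4, e).
Decompose tup/3: cons(7, P) = V,  X1 = tup(app(4, e), app(e, 7), tup(d, d, 7)),  S = cons(X1, X1).
Bind V := cons(7, P); no other remaining equation mentions V.
Bind X1 := tup(app(4, e), app(e, 7), tup(d, d, 7)); substituting into the one remaining equation that mentions X1 gives: S = cons(tup(app(4, e), app(e, 7), tup(d, d, 7)), tup(app(4, e), app(e, 7), tup(d, d, 7))).
Bind S := cons(tup(app(4, e), app(e, 7), tup(d, d, 7)), tup(app(4, e), app(e, 7), tup(d, d, 7))); substituting into the remaining equation gives: tup(7, d, P) = tup(7, d, cons(cons(tup(app(4, e), app(e, 7), tup(d, d, 7)), tup(app(4, e), app(e, 7), tup(d, d, 7))), 4)).
Decompose tup/3: 7 = 7,  d = d,  P = cons(cons(tup(app(4, e), app(e, 7), tup(d, d, 7)), tup(app(4, e), app(e, 7), tup(d, d, 7))), 4).
Delete trivial equation 7 = 7.
Delete trivial equation d = d.
Bind P := cons(cons(tup(app(4, e), app(e, 7), tup(d, d, 7)), tup(app(4, e), app(e, 7), tup(d, d, 7))), 4). Substituting into the earlier binding gives V := cons(7, cons(cons(tup(app(4, e), app(e, 7), tup(d, d, 7)), tup(app(4, e), app(e, 7), tup(d, d, 7))), 4)).
MGU = { V := cons(7, cons(cons(tup(app(4, e), app(e, 7), tup(d, d, 7)), tup(app(4, e), app(e, 7), tup(d, d, 7))), 4)), X1 := tup(app(4, e), app(e, 7), tup(d, d, 7)), S := cons(tup(app(4, e), app(e, 7), tup(d, d, 7)), tup(app(4, e), app(e, 7), tup(d, d, 7))), P := cons(cons(tup(app(4, e), app(e, 7), tup(d, d, 7)), tup(app(4, e), app(e, 7), tup(d, d, 7))), 4) }, so V := cons(7, cons(cons(tup(app(4, e), app(e, 7), tup(d, d, 7)), tup(app(4, e), app(e, 7), tup(d, d, 7))), 4)).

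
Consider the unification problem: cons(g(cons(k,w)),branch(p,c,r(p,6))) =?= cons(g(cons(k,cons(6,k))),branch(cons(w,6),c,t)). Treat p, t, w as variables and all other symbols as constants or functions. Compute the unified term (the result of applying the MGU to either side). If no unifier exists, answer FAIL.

Decompose cons/2: g(cons(k,w)) =?= g(cons(k,cons(6,k))),  branch(p,c,r(p,6)) =?= branch(cons(w,6),c,t).
Decompose g/1: cons(k,w) =?= cons(k,cons(6,k)).
Decompose cons/2: k =?= k,  w =?= cons(6,k).
Delete trivial equation k =?= k.
Bind w := cons(6,k); substituting into the remaining equation gives: branch(p,c,r(p,6)) =?= branch(cons(cons(6,k),6),c,t).
Decompose branch/3: p =?= cons(cons(6,k),6),  c =?= c,  r(p,6) =?= t.
Bind p := cons(cons(6,k),6); substituting into the one remaining equation that mentions p gives: r(cons(cons(6,k),6),6) =?= t.
Delete trivial equation c =?= c.
Bind t := r(cons(cons(6,k),6),6).
Applying the MGU to either side gives cons(g(cons(k,cons(6,k))),branch(cons(cons(6,k),6),c,r(cons(cons(6,k),6),6))).

cons(g(cons(k,cons(6,k))),branch(cons(cons(6,k),6),c,r(cons(cons(6,k),6),6)))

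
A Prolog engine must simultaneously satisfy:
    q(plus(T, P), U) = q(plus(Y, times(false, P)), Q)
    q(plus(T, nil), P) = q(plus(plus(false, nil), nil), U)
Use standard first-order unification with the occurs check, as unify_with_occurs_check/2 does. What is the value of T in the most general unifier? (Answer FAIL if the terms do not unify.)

FAIL

Decompose q/2: plus(T, P) = plus(Y, times(false, P)),  U = Q.
Decompose plus/2: T = Y,  P = times(false, P).
Bind T := Y; substituting into the one remaining equation that mentions T gives: q(plus(Y, nil), P) = q(plus(plus(false, nil), nil), U).
Occurs check fails: P occurs in times(false, P); the equation P = times(false, P) has no finite solution.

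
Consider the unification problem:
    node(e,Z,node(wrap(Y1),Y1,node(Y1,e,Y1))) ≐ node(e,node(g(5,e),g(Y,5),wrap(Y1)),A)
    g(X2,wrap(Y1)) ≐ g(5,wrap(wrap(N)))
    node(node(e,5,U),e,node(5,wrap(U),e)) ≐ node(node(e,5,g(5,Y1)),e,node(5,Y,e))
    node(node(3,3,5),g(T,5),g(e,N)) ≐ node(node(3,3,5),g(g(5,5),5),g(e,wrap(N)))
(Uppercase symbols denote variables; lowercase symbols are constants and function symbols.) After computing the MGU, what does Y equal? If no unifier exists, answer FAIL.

Decompose node/3: e ≐ e,  Z ≐ node(g(5,e),g(Y,5),wrap(Y1)),  node(wrap(Y1),Y1,node(Y1,e,Y1)) ≐ A.
Delete trivial equation e ≐ e.
Bind Z := node(g(5,e),g(Y,5),wrap(Y1)); no other remaining equation mentions Z.
Bind A := node(wrap(Y1),Y1,node(Y1,e,Y1)); no other remaining equation mentions A.
Decompose g/2: X2 ≐ 5,  wrap(Y1) ≐ wrap(wrap(N)).
Bind X2 := 5; no other remaining equation mentions X2.
Decompose wrap/1: Y1 ≐ wrap(N).
Bind Y1 := wrap(N); substituting into the one remaining equation that mentions Y1 gives: node(node(e,5,U),e,node(5,wrap(U),e)) ≐ node(node(e,5,g(5,wrap(N))),e,node(5,Y,e)). Substituting into the earlier bindings gives Z := node(g(5,e),g(Y,5),wrap(wrap(N))), A := node(wrap(wrap(N)),wrap(N),node(wrap(N),e,wrap(N))).
Decompose node/3: node(e,5,U) ≐ node(e,5,g(5,wrap(N))),  e ≐ e,  node(5,wrap(U),e) ≐ node(5,Y,e).
Decompose node/3: e ≐ e,  5 ≐ 5,  U ≐ g(5,wrap(N)).
Delete trivial equation e ≐ e.
Delete trivial equation 5 ≐ 5.
Bind U := g(5,wrap(N)); substituting into the one remaining equation that mentions U gives: node(5,wrap(g(5,wrap(N))),e) ≐ node(5,Y,e).
Delete trivial equation e ≐ e.
Decompose node/3: 5 ≐ 5,  wrap(g(5,wrap(N))) ≐ Y,  e ≐ e.
Delete trivial equation 5 ≐ 5.
Bind Y := wrap(g(5,wrap(N))); no other remaining equation mentions Y. Substituting into the earlier binding gives Z := node(g(5,e),g(wrap(g(5,wrap(N))),5),wrap(wrap(N))).
Delete trivial equation e ≐ e.
Decompose node/3: node(3,3,5) ≐ node(3,3,5),  g(T,5) ≐ g(g(5,5),5),  g(e,N) ≐ g(e,wrap(N)).
Delete trivial equation node(3,3,5) ≐ node(3,3,5).
Decompose g/2: T ≐ g(5,5),  5 ≐ 5.
Bind T := g(5,5); no other remaining equation mentions T.
Delete trivial equation 5 ≐ 5.
Decompose g/2: e ≐ e,  N ≐ wrap(N).
Delete trivial equation e ≐ e.
Occurs check fails: N occurs in wrap(N); the equation N ≐ wrap(N) has no finite solution.

FAIL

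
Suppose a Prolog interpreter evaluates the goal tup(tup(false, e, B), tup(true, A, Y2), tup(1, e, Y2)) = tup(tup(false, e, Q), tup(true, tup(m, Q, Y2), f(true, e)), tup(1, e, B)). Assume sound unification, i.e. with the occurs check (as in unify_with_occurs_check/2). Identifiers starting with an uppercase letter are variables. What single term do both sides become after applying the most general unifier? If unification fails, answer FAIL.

Decompose tup/3: tup(false, e, B) = tup(false, e, Q),  tup(true, A, Y2) = tup(true, tup(m, Q, Y2), f(true, e)),  tup(1, e, Y2) = tup(1, e, B).
Decompose tup/3: false = false,  e = e,  B = Q.
Delete trivial equation false = false.
Delete trivial equation e = e.
Bind B := Q; substituting into the one remaining equation that mentions B gives: tup(1, e, Y2) = tup(1, e, Q).
Decompose tup/3: true = true,  A = tup(m, Q, Y2),  Y2 = f(true, e).
Delete trivial equation true = true.
Bind A := tup(m, Q, Y2); no other remaining equation mentions A.
Bind Y2 := f(true, e); substituting into the remaining equation gives: tup(1, e, f(true, e)) = tup(1, e, Q). Substituting into the earlier binding gives A := tup(m, Q, f(true, e)).
Decompose tup/3: 1 = 1,  e = e,  f(true, e) = Q.
Delete trivial equation 1 = 1.
Delete trivial equation e = e.
Bind Q := f(true, e). Substituting into the earlier bindings gives B := f(true, e), A := tup(m, f(true, e), f(true, e)).
Applying the MGU to either side gives tup(tup(false, e, f(true, e)), tup(true, tup(m, f(true, e), f(true, e)), f(true, e)), tup(1, e, f(true, e))).

tup(tup(false, e, f(true, e)), tup(true, tup(m, f(true, e), f(true, e)), f(true, e)), tup(1, e, f(true, e)))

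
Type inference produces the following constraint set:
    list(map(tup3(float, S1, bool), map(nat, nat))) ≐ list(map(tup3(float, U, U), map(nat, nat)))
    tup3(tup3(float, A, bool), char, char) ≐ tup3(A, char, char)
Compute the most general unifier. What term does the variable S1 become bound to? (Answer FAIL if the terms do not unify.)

Decompose list/1: map(tup3(float, S1, bool), map(nat, nat)) ≐ map(tup3(float, U, U), map(nat, nat)).
Decompose map/2: tup3(float, S1, bool) ≐ tup3(float, U, U),  map(nat, nat) ≐ map(nat, nat).
Decompose tup3/3: float ≐ float,  S1 ≐ U,  bool ≐ U.
Delete trivial equation float ≐ float.
Bind S1 := U; no other remaining equation mentions S1.
Bind U := bool; no other remaining equation mentions U. Substituting into the earlier binding gives S1 := bool.
Delete trivial equation map(nat, nat) ≐ map(nat, nat).
Decompose tup3/3: tup3(float, A, bool) ≐ A,  char ≐ char,  char ≐ char.
Occurs check fails: A occurs in tup3(float, A, bool); the equation A ≐ tup3(float, A, bool) has no finite solution.

FAIL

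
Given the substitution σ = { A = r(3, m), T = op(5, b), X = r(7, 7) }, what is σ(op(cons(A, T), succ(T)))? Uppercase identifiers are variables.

Replace each occurrence of A with r(3, m).
Replace each occurrence of T with op(5, b).
Result: op(cons(r(3, m), op(5, b)), succ(op(5, b))).

op(cons(r(3, m), op(5, b)), succ(op(5, b)))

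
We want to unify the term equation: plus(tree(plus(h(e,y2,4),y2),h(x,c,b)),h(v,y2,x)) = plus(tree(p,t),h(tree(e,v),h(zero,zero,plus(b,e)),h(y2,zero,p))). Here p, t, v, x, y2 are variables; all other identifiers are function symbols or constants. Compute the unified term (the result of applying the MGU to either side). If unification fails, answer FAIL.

Decompose plus/2: tree(plus(h(e,y2,4),y2),h(x,c,b)) = tree(p,t),  h(v,y2,x) = h(tree(e,v),h(zero,zero,plus(b,e)),h(y2,zero,p)).
Decompose tree/2: plus(h(e,y2,4),y2) = p,  h(x,c,b) = t.
Bind p := plus(h(e,y2,4),y2); substituting into the one remaining equation that mentions p gives: h(v,y2,x) = h(tree(e,v),h(zero,zero,plus(b,e)),h(y2,zero,plus(h(e,y2,4),y2))).
Bind t := h(x,c,b); no other remaining equation mentions t.
Decompose h/3: v = tree(e,v),  y2 = h(zero,zero,plus(b,e)),  x = h(y2,zero,plus(h(e,y2,4),y2)).
Occurs check fails: v occurs in tree(e,v); the equation v = tree(e,v) has no finite solution.

FAIL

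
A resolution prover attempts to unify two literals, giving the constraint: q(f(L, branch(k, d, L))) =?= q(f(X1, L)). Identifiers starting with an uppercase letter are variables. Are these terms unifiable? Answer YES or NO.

NO

Decompose q/1: f(L, branch(k, d, L)) =?= f(X1, L).
Decompose f/2: L =?= X1,  branch(k, d, L) =?= L.
Bind L := X1; substituting into the remaining equation gives: branch(k, d, X1) =?= X1.
Occurs check fails: X1 occurs in branch(k, d, X1); the equation X1 =?= branch(k, d, X1) has no finite solution.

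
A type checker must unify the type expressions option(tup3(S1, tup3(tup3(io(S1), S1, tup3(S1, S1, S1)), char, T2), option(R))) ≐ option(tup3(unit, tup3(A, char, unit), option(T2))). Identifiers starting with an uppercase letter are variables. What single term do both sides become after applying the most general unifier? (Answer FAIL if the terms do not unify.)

option(tup3(unit, tup3(tup3(io(unit), unit, tup3(unit, unit, unit)), char, unit), option(unit)))

Decompose option/1: tup3(S1, tup3(tup3(io(S1), S1, tup3(S1, S1, S1)), char, T2), option(R)) ≐ tup3(unit, tup3(A, char, unit), option(T2)).
Decompose tup3/3: S1 ≐ unit,  tup3(tup3(io(S1), S1, tup3(S1, S1, S1)), char, T2) ≐ tup3(A, char, unit),  option(R) ≐ option(T2).
Bind S1 := unit; substituting into the one remaining equation that mentions S1 gives: tup3(tup3(io(unit), unit, tup3(unit, unit, unit)), char, T2) ≐ tup3(A, char, unit).
Decompose tup3/3: tup3(io(unit), unit, tup3(unit, unit, unit)) ≐ A,  char ≐ char,  T2 ≐ unit.
Bind A := tup3(io(unit), unit, tup3(unit, unit, unit)); no other remaining equation mentions A.
Delete trivial equation char ≐ char.
Bind T2 := unit; substituting into the remaining equation gives: option(R) ≐ option(unit).
Decompose option/1: R ≐ unit.
Bind R := unit.
Applying the MGU to either side gives option(tup3(unit, tup3(tup3(io(unit), unit, tup3(unit, unit, unit)), char, unit), option(unit))).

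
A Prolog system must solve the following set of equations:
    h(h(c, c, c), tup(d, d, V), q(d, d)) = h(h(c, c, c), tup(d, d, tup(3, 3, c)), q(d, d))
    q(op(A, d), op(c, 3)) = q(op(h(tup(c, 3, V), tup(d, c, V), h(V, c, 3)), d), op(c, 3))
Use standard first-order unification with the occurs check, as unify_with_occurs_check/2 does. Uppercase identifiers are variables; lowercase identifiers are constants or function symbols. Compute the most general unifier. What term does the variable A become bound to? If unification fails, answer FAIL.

h(tup(c, 3, tup(3, 3, c)), tup(d, c, tup(3, 3, c)), h(tup(3, 3, c), c, 3))

Decompose h/3: h(c, c, c) = h(c, c, c),  tup(d, d, V) = tup(d, d, tup(3, 3, c)),  q(d, d) = q(d, d).
Delete trivial equation h(c, c, c) = h(c, c, c).
Decompose tup/3: d = d,  d = d,  V = tup(3, 3, c).
Delete trivial equation d = d.
Delete trivial equation d = d.
Bind V := tup(3, 3, c); substituting into the one remaining equation that mentions V gives: q(op(A, d), op(c, 3)) = q(op(h(tup(c, 3, tup(3, 3, c)), tup(d, c, tup(3, 3, c)), h(tup(3, 3, c), c, 3)), d), op(c, 3)).
Delete trivial equation q(d, d) = q(d, d).
Decompose q/2: op(A, d) = op(h(tup(c, 3, tup(3, 3, c)), tup(d, c, tup(3, 3, c)), h(tup(3, 3, c), c, 3)), d),  op(c, 3) = op(c, 3).
Decompose op/2: A = h(tup(c, 3, tup(3, 3, c)), tup(d, c, tup(3, 3, c)), h(tup(3, 3, c), c, 3)),  d = d.
Bind A := h(tup(c, 3, tup(3, 3, c)), tup(d, c, tup(3, 3, c)), h(tup(3, 3, c), c, 3)); no other remaining equation mentions A.
Delete trivial equation d = d.
Delete trivial equation op(c, 3) = op(c, 3).
MGU = { V -> tup(3, 3, c), A -> h(tup(c, 3, tup(3, 3, c)), tup(d, c, tup(3, 3, c)), h(tup(3, 3, c), c, 3)) }, so A -> h(tup(c, 3, tup(3, 3, c)), tup(d, c, tup(3, 3, c)), h(tup(3, 3, c), c, 3)).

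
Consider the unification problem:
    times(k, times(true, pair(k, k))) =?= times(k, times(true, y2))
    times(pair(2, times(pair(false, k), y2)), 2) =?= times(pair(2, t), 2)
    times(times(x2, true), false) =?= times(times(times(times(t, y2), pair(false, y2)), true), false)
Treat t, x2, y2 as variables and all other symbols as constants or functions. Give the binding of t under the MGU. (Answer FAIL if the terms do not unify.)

Decompose times/2: k =?= k,  times(true, pair(k, k)) =?= times(true, y2).
Delete trivial equation k =?= k.
Decompose times/2: true =?= true,  pair(k, k) =?= y2.
Delete trivial equation true =?= true.
Bind y2 := pair(k, k); substituting into the remaining equations gives: times(pair(2, times(pair(false, k), pair(k, k))), 2) =?= times(pair(2, t), 2),  times(times(x2, true), false) =?= times(times(times(times(t, pair(k, k)), pair(false, pair(k, k))), true), false).
Decompose times/2: pair(2, times(pair(false, k), pair(k, k))) =?= pair(2, t),  2 =?= 2.
Decompose pair/2: 2 =?= 2,  times(pair(false, k), pair(k, k)) =?= t.
Delete trivial equation 2 =?= 2.
Bind t := times(pair(false, k), pair(k, k)); substituting into the one remaining equation that mentions t gives: times(times(x2, true), false) =?= times(times(times(times(times(pair(false, k), pair(k, k)), pair(k, k)), pair(false, pair(k, k))), true), false).
Delete trivial equation 2 =?= 2.
Decompose times/2: times(x2, true) =?= times(times(times(times(pair(false, k), pair(k, k)), pair(k, k)), pair(false, pair(k, k))), true),  false =?= false.
Decompose times/2: x2 =?= times(times(times(pair(false, k), pair(k, k)), pair(k, k)), pair(false, pair(k, k))),  true =?= true.
Bind x2 := times(times(times(pair(false, k), pair(k, k)), pair(k, k)), pair(false, pair(k, k))); no other remaining equation mentions x2.
Delete trivial equation true =?= true.
Delete trivial equation false =?= false.
MGU = { y2 -> pair(k, k), t -> times(pair(false, k), pair(k, k)), x2 -> times(times(times(pair(false, k), pair(k, k)), pair(k, k)), pair(false, pair(k, k))) }, so t -> times(pair(false, k), pair(k, k)).

times(pair(false, k), pair(k, k))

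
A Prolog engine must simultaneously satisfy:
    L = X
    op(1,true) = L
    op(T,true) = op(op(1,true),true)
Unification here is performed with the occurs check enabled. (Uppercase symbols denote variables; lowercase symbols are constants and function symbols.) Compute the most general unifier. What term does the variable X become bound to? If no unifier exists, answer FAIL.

Bind L := X; substituting into the one remaining equation that mentions L gives: op(1,true) = X.
Bind X := op(1,true); no other remaining equation mentions X. Substituting into the earlier binding gives L := op(1,true).
Decompose op/2: T = op(1,true),  true = true.
Bind T := op(1,true); no other remaining equation mentions T.
Delete trivial equation true = true.
MGU = { L ↦ op(1,true), X ↦ op(1,true), T ↦ op(1,true) }, so X ↦ op(1,true).

op(1,true)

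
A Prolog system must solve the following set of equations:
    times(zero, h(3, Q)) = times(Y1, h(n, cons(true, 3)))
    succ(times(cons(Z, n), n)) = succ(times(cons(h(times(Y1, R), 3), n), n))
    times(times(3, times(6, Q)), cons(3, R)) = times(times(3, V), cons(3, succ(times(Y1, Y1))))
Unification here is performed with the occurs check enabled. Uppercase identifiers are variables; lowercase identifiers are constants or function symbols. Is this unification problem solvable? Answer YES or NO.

NO

Decompose times/2: zero = Y1,  h(3, Q) = h(n, cons(true, 3)).
Bind Y1 := zero; substituting into the 2 remaining equations that mention Y1 gives: succ(times(cons(Z, n), n)) = succ(times(cons(h(times(zero, R), 3), n), n)),  times(times(3, times(6, Q)), cons(3, R)) = times(times(3, V), cons(3, succ(times(zero, zero)))).
Decompose h/2: 3 = n,  Q = cons(true, 3).
Clash: constants 3 and n differ; no unifier exists.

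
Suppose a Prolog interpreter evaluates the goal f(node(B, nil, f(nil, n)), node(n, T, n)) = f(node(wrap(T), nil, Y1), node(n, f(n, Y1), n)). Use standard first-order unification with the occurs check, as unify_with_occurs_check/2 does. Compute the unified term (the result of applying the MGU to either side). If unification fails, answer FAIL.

Decompose f/2: node(B, nil, f(nil, n)) = node(wrap(T), nil, Y1),  node(n, T, n) = node(n, f(n, Y1), n).
Decompose node/3: B = wrap(T),  nil = nil,  f(nil, n) = Y1.
Bind B := wrap(T); no other remaining equation mentions B.
Delete trivial equation nil = nil.
Bind Y1 := f(nil, n); substituting into the remaining equation gives: node(n, T, n) = node(n, f(n, f(nil, n)), n).
Decompose node/3: n = n,  T = f(n, f(nil, n)),  n = n.
Delete trivial equation n = n.
Bind T := f(n, f(nil, n)); no other remaining equation mentions T. Substituting into the earlier binding gives B := wrap(f(n, f(nil, n))).
Delete trivial equation n = n.
Applying the MGU to either side gives f(node(wrap(f(n, f(nil, n))), nil, f(nil, n)), node(n, f(n, f(nil, n)), n)).

f(node(wrap(f(n, f(nil, n))), nil, f(nil, n)), node(n, f(n, f(nil, n)), n))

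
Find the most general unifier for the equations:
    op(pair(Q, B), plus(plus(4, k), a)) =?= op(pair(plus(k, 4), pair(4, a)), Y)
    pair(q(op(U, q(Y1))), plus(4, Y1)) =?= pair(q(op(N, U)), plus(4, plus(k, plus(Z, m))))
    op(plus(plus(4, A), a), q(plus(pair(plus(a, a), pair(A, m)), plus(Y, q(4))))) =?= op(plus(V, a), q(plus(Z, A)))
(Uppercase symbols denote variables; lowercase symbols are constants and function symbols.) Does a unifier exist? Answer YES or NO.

Decompose op/2: pair(Q, B) =?= pair(plus(k, 4), pair(4, a)),  plus(plus(4, k), a) =?= Y.
Decompose pair/2: Q =?= plus(k, 4),  B =?= pair(4, a).
Bind Q := plus(k, 4); no other remaining equation mentions Q.
Bind B := pair(4, a); no other remaining equation mentions B.
Bind Y := plus(plus(4, k), a); substituting into the one remaining equation that mentions Y gives: op(plus(plus(4, A), a), q(plus(pair(plus(a, a), pair(A, m)), plus(plus(plus(4, k), a), q(4))))) =?= op(plus(V, a), q(plus(Z, A))).
Decompose pair/2: q(op(U, q(Y1))) =?= q(op(N, U)),  plus(4, Y1) =?= plus(4, plus(k, plus(Z, m))).
Decompose q/1: op(U, q(Y1)) =?= op(N, U).
Decompose op/2: U =?= N,  q(Y1) =?= U.
Bind U := N; substituting into the one remaining equation that mentions U gives: q(Y1) =?= N.
Bind N := q(Y1); no other remaining equation mentions N. Substituting into the earlier binding gives U := q(Y1).
Decompose plus/2: 4 =?= 4,  Y1 =?= plus(k, plus(Z, m)).
Delete trivial equation 4 =?= 4.
Bind Y1 := plus(k, plus(Z, m)); no other remaining equation mentions Y1. Substituting into the earlier bindings gives U := q(plus(k, plus(Z, m))), N := q(plus(k, plus(Z, m))).
Decompose op/2: plus(plus(4, A), a) =?= plus(V, a),  q(plus(pair(plus(a, a), pair(A, m)), plus(plus(plus(4, k), a), q(4)))) =?= q(plus(Z, A)).
Decompose plus/2: plus(4, A) =?= V,  a =?= a.
Bind V := plus(4, A); no other remaining equation mentions V.
Delete trivial equation a =?= a.
Decompose q/1: plus(pair(plus(a, a), pair(A, m)), plus(plus(plus(4, k), a), q(4))) =?= plus(Z, A).
Decompose plus/2: pair(plus(a, a), pair(A, m)) =?= Z,  plus(plus(plus(4, k), a), q(4)) =?= A.
Bind Z := pair(plus(a, a), pair(A, m)); no other remaining equation mentions Z. Substituting into the earlier bindings gives U := q(plus(k, plus(pair(plus(a, a), pair(A, m)), m))), N := q(plus(k, plus(pair(plus(a, a), pair(A, m)), m))), Y1 := plus(k, plus(pair(plus(a, a), pair(A, m)), m)).
Bind A := plus(plus(plus(4, k), a), q(4)). Substituting into the earlier bindings gives U := q(plus(k, plus(pair(plus(a, a), pair(plus(plus(plus(4, k), a), q(4)), m)), m))), N := q(plus(k, plus(pair(plus(a, a), pair(plus(plus(plus(4, k), a), q(4)), m)), m))), Y1 := plus(k, plus(pair(plus(a, a), pair(plus(plus(plus(4, k), a), q(4)), m)), m)), V := plus(4, plus(plus(plus(4, k), a), q(4))), Z := pair(plus(a, a), pair(plus(plus(plus(4, k), a), q(4)), m)).
No equations remain and no clash or occurs-check failure arose, so a unifier exists.

YES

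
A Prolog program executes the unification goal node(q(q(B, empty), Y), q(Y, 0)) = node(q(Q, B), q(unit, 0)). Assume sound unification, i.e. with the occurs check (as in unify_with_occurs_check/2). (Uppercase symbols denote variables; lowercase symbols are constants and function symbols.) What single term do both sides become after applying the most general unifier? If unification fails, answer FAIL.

Decompose node/2: q(q(B, empty), Y) = q(Q, B),  q(Y, 0) = q(unit, 0).
Decompose q/2: q(B, empty) = Q,  Y = B.
Bind Q := q(B, empty); no other remaining equation mentions Q.
Bind Y := B; substituting into the remaining equation gives: q(B, 0) = q(unit, 0).
Decompose q/2: B = unit,  0 = 0.
Bind B := unit; no other remaining equation mentions B. Substituting into the earlier bindings gives Q := q(unit, empty), Y := unit.
Delete trivial equation 0 = 0.
Applying the MGU to either side gives node(q(q(unit, empty), unit), q(unit, 0)).

node(q(q(unit, empty), unit), q(unit, 0))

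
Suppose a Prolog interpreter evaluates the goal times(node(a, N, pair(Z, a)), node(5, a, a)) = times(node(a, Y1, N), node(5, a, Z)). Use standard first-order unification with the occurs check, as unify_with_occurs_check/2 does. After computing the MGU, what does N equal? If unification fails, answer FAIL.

Decompose times/2: node(a, N, pair(Z, a)) = node(a, Y1, N),  node(5, a, a) = node(5, a, Z).
Decompose node/3: a = a,  N = Y1,  pair(Z, a) = N.
Delete trivial equation a = a.
Bind N := Y1; substituting into the one remaining equation that mentions N gives: pair(Z, a) = Y1.
Bind Y1 := pair(Z, a); no other remaining equation mentions Y1. Substituting into the earlier binding gives N := pair(Z, a).
Decompose node/3: 5 = 5,  a = a,  a = Z.
Delete trivial equation 5 = 5.
Delete trivial equation a = a.
Bind Z := a. Substituting into the earlier bindings gives N := pair(a, a), Y1 := pair(a, a).
MGU = { N ↦ pair(a, a), Y1 ↦ pair(a, a), Z ↦ a }, so N ↦ pair(a, a).

pair(a, a)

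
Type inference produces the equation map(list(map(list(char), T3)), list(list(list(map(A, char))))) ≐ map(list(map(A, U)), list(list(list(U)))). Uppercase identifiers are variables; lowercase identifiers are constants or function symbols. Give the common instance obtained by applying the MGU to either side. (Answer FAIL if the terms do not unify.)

map(list(map(list(char), map(list(char), char))), list(list(list(map(list(char), char)))))

Decompose map/2: list(map(list(char), T3)) ≐ list(map(A, U)),  list(list(list(map(A, char)))) ≐ list(list(list(U))).
Decompose list/1: map(list(char), T3) ≐ map(A, U).
Decompose map/2: list(char) ≐ A,  T3 ≐ U.
Bind A := list(char); substituting into the one remaining equation that mentions A gives: list(list(list(map(list(char), char)))) ≐ list(list(list(U))).
Bind T3 := U; no other remaining equation mentions T3.
Decompose list/1: list(list(map(list(char), char))) ≐ list(list(U)).
Decompose list/1: list(map(list(char), char)) ≐ list(U).
Decompose list/1: map(list(char), char) ≐ U.
Bind U := map(list(char), char). Substituting into the earlier binding gives T3 := map(list(char), char).
Applying the MGU to either side gives map(list(map(list(char), map(list(char), char))), list(list(list(map(list(char), char))))).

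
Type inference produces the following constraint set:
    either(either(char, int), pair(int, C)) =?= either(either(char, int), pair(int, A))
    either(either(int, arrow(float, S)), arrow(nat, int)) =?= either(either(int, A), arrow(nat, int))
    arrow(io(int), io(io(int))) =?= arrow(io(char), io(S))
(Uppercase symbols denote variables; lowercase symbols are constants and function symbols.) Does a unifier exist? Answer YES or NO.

Decompose either/2: either(char, int) =?= either(char, int),  pair(int, C) =?= pair(int, A).
Delete trivial equation either(char, int) =?= either(char, int).
Decompose pair/2: int =?= int,  C =?= A.
Delete trivial equation int =?= int.
Bind C := A; no other remaining equation mentions C.
Decompose either/2: either(int, arrow(float, S)) =?= either(int, A),  arrow(nat, int) =?= arrow(nat, int).
Decompose either/2: int =?= int,  arrow(float, S) =?= A.
Delete trivial equation int =?= int.
Bind A := arrow(float, S); no other remaining equation mentions A. Substituting into the earlier binding gives C := arrow(float, S).
Delete trivial equation arrow(nat, int) =?= arrow(nat, int).
Decompose arrow/2: io(int) =?= io(char),  io(io(int)) =?= io(S).
Decompose io/1: int =?= char.
Clash: constants int and char differ; no unifier exists.

NO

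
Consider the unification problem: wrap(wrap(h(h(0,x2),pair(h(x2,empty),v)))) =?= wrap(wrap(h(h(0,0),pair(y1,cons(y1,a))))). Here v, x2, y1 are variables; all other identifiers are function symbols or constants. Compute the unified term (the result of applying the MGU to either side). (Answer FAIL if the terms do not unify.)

Decompose wrap/1: wrap(h(h(0,x2),pair(h(x2,empty),v))) =?= wrap(h(h(0,0),pair(y1,cons(y1,a)))).
Decompose wrap/1: h(h(0,x2),pair(h(x2,empty),v)) =?= h(h(0,0),pair(y1,cons(y1,a))).
Decompose h/2: h(0,x2) =?= h(0,0),  pair(h(x2,empty),v) =?= pair(y1,cons(y1,a)).
Decompose h/2: 0 =?= 0,  x2 =?= 0.
Delete trivial equation 0 =?= 0.
Bind x2 := 0; substituting into the remaining equation gives: pair(h(0,empty),v) =?= pair(y1,cons(y1,a)).
Decompose pair/2: h(0,empty) =?= y1,  v =?= cons(y1,a).
Bind y1 := h(0,empty); substituting into the remaining equation gives: v =?= cons(h(0,empty),a).
Bind v := cons(h(0,empty),a).
Applying the MGU to either side gives wrap(wrap(h(h(0,0),pair(h(0,empty),cons(h(0,empty),a))))).

wrap(wrap(h(h(0,0),pair(h(0,empty),cons(h(0,empty),a)))))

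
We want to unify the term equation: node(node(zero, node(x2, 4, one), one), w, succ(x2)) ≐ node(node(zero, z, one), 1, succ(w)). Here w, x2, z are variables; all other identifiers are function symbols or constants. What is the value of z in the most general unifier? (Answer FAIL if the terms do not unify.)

node(1, 4, one)

Decompose node/3: node(zero, node(x2, 4, one), one) ≐ node(zero, z, one),  w ≐ 1,  succ(x2) ≐ succ(w).
Decompose node/3: zero ≐ zero,  node(x2, 4, one) ≐ z,  one ≐ one.
Delete trivial equation zero ≐ zero.
Bind z := node(x2, 4, one); no other remaining equation mentions z.
Delete trivial equation one ≐ one.
Bind w := 1; substituting into the remaining equation gives: succ(x2) ≐ succ(1).
Decompose succ/1: x2 ≐ 1.
Bind x2 := 1. Substituting into the earlier binding gives z := node(1, 4, one).
MGU = { z -> node(1, 4, one), w -> 1, x2 -> 1 }, so z -> node(1, 4, one).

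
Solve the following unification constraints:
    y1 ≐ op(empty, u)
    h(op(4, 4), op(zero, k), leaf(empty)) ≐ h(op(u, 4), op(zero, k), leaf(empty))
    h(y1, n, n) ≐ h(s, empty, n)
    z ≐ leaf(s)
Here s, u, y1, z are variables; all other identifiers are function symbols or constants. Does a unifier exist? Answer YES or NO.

Bind y1 := op(empty, u); substituting into the one remaining equation that mentions y1 gives: h(op(empty, u), n, n) ≐ h(s, empty, n).
Decompose h/3: op(4, 4) ≐ op(u, 4),  op(zero, k) ≐ op(zero, k),  leaf(empty) ≐ leaf(empty).
Decompose op/2: 4 ≐ u,  4 ≐ 4.
Bind u := 4; substituting into the one remaining equation that mentions u gives: h(op(empty, 4), n, n) ≐ h(s, empty, n). Substituting into the earlier binding gives y1 := op(empty, 4).
Delete trivial equation 4 ≐ 4.
Delete trivial equation op(zero, k) ≐ op(zero, k).
Delete trivial equation leaf(empty) ≐ leaf(empty).
Decompose h/3: op(empty, 4) ≐ s,  n ≐ empty,  n ≐ n.
Bind s := op(empty, 4); substituting into the one remaining equation that mentions s gives: z ≐ leaf(op(empty, 4)).
Clash: constants n and empty differ; no unifier exists.

NO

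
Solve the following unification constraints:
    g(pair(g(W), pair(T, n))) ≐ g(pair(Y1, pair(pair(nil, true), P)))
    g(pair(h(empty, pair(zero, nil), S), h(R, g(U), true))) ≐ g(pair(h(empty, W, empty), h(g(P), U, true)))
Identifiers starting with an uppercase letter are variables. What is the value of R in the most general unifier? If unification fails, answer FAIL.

Decompose g/1: pair(g(W), pair(T, n)) ≐ pair(Y1, pair(pair(nil, true), P)).
Decompose pair/2: g(W) ≐ Y1,  pair(T, n) ≐ pair(pair(nil, true), P).
Bind Y1 := g(W); no other remaining equation mentions Y1.
Decompose pair/2: T ≐ pair(nil, true),  n ≐ P.
Bind T := pair(nil, true); no other remaining equation mentions T.
Bind P := n; substituting into the remaining equation gives: g(pair(h(empty, pair(zero, nil), S), h(R, g(U), true))) ≐ g(pair(h(empty, W, empty), h(g(n), U, true))).
Decompose g/1: pair(h(empty, pair(zero, nil), S), h(R, g(U), true)) ≐ pair(h(empty, W, empty), h(g(n), U, true)).
Decompose pair/2: h(empty, pair(zero, nil), S) ≐ h(empty, W, empty),  h(R, g(U), true) ≐ h(g(n), U, true).
Decompose h/3: empty ≐ empty,  pair(zero, nil) ≐ W,  S ≐ empty.
Delete trivial equation empty ≐ empty.
Bind W := pair(zero, nil); no other remaining equation mentions W. Substituting into the earlier binding gives Y1 := g(pair(zero, nil)).
Bind S := empty; no other remaining equation mentions S.
Decompose h/3: R ≐ g(n),  g(U) ≐ U,  true ≐ true.
Bind R := g(n); no other remaining equation mentions R.
Occurs check fails: U occurs in g(U); the equation U ≐ g(U) has no finite solution.

FAIL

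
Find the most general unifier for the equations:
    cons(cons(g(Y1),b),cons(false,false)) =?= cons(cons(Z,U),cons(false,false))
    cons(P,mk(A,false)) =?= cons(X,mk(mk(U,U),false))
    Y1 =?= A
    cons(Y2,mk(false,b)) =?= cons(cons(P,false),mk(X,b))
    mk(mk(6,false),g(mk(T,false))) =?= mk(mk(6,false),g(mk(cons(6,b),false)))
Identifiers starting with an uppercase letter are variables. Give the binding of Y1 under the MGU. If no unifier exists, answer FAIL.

Decompose cons/2: cons(g(Y1),b) =?= cons(Z,U),  cons(false,false) =?= cons(false,false).
Decompose cons/2: g(Y1) =?= Z,  b =?= U.
Bind Z := g(Y1); no other remaining equation mentions Z.
Bind U := b; substituting into the one remaining equation that mentions U gives: cons(P,mk(A,false)) =?= cons(X,mk(mk(b,b),false)).
Delete trivial equation cons(false,false) =?= cons(false,false).
Decompose cons/2: P =?= X,  mk(A,false) =?= mk(mk(b,b),false).
Bind P := X; substituting into the one remaining equation that mentions P gives: cons(Y2,mk(false,b)) =?= cons(cons(X,false),mk(X,b)).
Decompose mk/2: A =?= mk(b,b),  false =?= false.
Bind A := mk(b,b); substituting into the one remaining equation that mentions A gives: Y1 =?= mk(b,b).
Delete trivial equation false =?= false.
Bind Y1 := mk(b,b); no other remaining equation mentions Y1. Substituting into the earlier binding gives Z := g(mk(b,b)).
Decompose cons/2: Y2 =?= cons(X,false),  mk(false,b) =?= mk(X,b).
Bind Y2 := cons(X,false); no other remaining equation mentions Y2.
Decompose mk/2: false =?= X,  b =?= b.
Bind X := false; no other remaining equation mentions X. Substituting into the earlier bindings gives P := false, Y2 := cons(false,false).
Delete trivial equation b =?= b.
Decompose mk/2: mk(6,false) =?= mk(6,false),  g(mk(T,false)) =?= g(mk(cons(6,b),false)).
Delete trivial equation mk(6,false) =?= mk(6,false).
Decompose g/1: mk(T,false) =?= mk(cons(6,b),false).
Decompose mk/2: T =?= cons(6,b),  false =?= false.
Bind T := cons(6,b); no other remaining equation mentions T.
Delete trivial equation false =?= false.
MGU = { Z -> g(mk(b,b)), U -> b, P -> false, A -> mk(b,b), Y1 -> mk(b,b), Y2 -> cons(false,false), X -> false, T -> cons(6,b) }, so Y1 -> mk(b,b).

mk(b,b)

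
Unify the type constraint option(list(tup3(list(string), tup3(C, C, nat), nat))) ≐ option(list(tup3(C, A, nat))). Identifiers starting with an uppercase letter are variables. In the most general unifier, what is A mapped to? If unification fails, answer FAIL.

Decompose option/1: list(tup3(list(string), tup3(C, C, nat), nat)) ≐ list(tup3(C, A, nat)).
Decompose list/1: tup3(list(string), tup3(C, C, nat), nat) ≐ tup3(C, A, nat).
Decompose tup3/3: list(string) ≐ C,  tup3(C, C, nat) ≐ A,  nat ≐ nat.
Bind C := list(string); substituting into the one remaining equation that mentions C gives: tup3(list(string), list(string), nat) ≐ A.
Bind A := tup3(list(string), list(string), nat); no other remaining equation mentions A.
Delete trivial equation nat ≐ nat.
MGU = { C -> list(string), A -> tup3(list(string), list(string), nat) }, so A -> tup3(list(string), list(string), nat).

tup3(list(string), list(string), nat)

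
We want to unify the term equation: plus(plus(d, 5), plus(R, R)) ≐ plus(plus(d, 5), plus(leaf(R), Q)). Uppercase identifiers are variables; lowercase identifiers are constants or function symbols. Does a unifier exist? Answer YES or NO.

Decompose plus/2: plus(d, 5) ≐ plus(d, 5),  plus(R, R) ≐ plus(leaf(R), Q).
Delete trivial equation plus(d, 5) ≐ plus(d, 5).
Decompose plus/2: R ≐ leaf(R),  R ≐ Q.
Occurs check fails: R occurs in leaf(R); the equation R ≐ leaf(R) has no finite solution.

NO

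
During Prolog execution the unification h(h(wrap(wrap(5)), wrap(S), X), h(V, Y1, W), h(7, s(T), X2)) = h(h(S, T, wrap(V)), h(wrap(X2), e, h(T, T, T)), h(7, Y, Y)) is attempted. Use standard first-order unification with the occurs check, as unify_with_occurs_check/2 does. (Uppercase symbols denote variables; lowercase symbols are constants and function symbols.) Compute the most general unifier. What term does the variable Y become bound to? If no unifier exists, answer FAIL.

s(wrap(wrap(wrap(5))))

Decompose h/3: h(wrap(wrap(5)), wrap(S), X) = h(S, T, wrap(V)),  h(V, Y1, W) = h(wrap(X2), e, h(T, T, T)),  h(7, s(T), X2) = h(7, Y, Y).
Decompose h/3: wrap(wrap(5)) = S,  wrap(S) = T,  X = wrap(V).
Bind S := wrap(wrap(5)); substituting into the one remaining equation that mentions S gives: wrap(wrap(wrap(5))) = T.
Bind T := wrap(wrap(wrap(5))); substituting into the 2 remaining equations that mention T gives: h(V, Y1, W) = h(wrap(X2), e, h(wrap(wrap(wrap(5))), wrap(wrap(wrap(5))), wrap(wrap(wrap(5))))),  h(7, s(wrap(wrap(wrap(5)))), X2) = h(7, Y, Y).
Bind X := wrap(V); no other remaining equation mentions X.
Decompose h/3: V = wrap(X2),  Y1 = e,  W = h(wrap(wrap(wrap(5))), wrap(wrap(wrap(5))), wrap(wrap(wrap(5)))).
Bind V := wrap(X2); no other remaining equation mentions V. Substituting into the earlier binding gives X := wrap(wrap(X2)).
Bind Y1 := e; no other remaining equation mentions Y1.
Bind W := h(wrap(wrap(wrap(5))), wrap(wrap(wrap(5))), wrap(wrap(wrap(5)))); no other remaining equation mentions W.
Decompose h/3: 7 = 7,  s(wrap(wrap(wrap(5)))) = Y,  X2 = Y.
Delete trivial equation 7 = 7.
Bind Y := s(wrap(wrap(wrap(5)))); substituting into the remaining equation gives: X2 = s(wrap(wrap(wrap(5)))).
Bind X2 := s(wrap(wrap(wrap(5)))). Substituting into the earlier bindings gives X := wrap(wrap(s(wrap(wrap(wrap(5)))))), V := wrap(s(wrap(wrap(wrap(5))))).
MGU = { S = wrap(wrap(5)), T = wrap(wrap(wrap(5))), X = wrap(wrap(s(wrap(wrap(wrap(5)))))), V = wrap(s(wrap(wrap(wrap(5))))), Y1 = e, W = h(wrap(wrap(wrap(5))), wrap(wrap(wrap(5))), wrap(wrap(wrap(5)))), Y = s(wrap(wrap(wrap(5)))), X2 = s(wrap(wrap(wrap(5)))) }, so Y = s(wrap(wrap(wrap(5)))).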